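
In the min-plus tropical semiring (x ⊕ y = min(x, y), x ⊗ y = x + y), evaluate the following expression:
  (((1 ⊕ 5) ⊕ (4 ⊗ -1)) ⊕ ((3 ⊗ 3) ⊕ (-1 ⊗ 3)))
(((1 ⊕ 5) ⊕ (4 ⊗ -1)) ⊕ ((3 ⊗ 3) ⊕ (-1 ⊗ 3))) = 1

Expand innermost to outermost. Recall ⊕ takes the minimum of its arguments and ⊗ takes their sum. Working out the expression (((1 ⊕ 5) ⊕ (4 ⊗ -1)) ⊕ ((3 ⊗ 3) ⊕ (-1 ⊗ 3))) gives 1.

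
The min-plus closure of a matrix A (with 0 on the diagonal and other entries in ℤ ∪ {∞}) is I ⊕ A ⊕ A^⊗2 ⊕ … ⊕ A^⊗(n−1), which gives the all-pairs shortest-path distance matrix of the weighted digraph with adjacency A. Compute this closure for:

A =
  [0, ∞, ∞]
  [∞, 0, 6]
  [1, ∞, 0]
Closure =
  [0, ∞, ∞]
  [7, 0, 6]
  [1, ∞, 0]

This is the Floyd-Warshall all-pairs shortest-path computation. For each intermediate vertex k = 0, 1, …, 2, update dist[i][j] ← min(dist[i][j], dist[i][k] + dist[k][j]). The final matrix gives, for each (i, j), the minimum total weight of any directed path from i to j (possibly empty when i = j).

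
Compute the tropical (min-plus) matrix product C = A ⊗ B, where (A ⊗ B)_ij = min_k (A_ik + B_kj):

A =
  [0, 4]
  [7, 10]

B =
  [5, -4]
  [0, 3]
A ⊗ B =
  [4, -4]
  [10, 3]

Apply the min-plus product entry-by-entry:
  C[0][0] = min over k of (A[0][0] + B[0][0] = 0 + 5 = 5, A[0][1] + B[1][0] = 4 + 0 = 4) = 4 (attained at k = 1)
  C[0][1] = min over k of (A[0][0] + B[0][1] = 0 + -4 = -4, A[0][1] + B[1][1] = 4 + 3 = 7) = -4 (attained at k = 0)
  C[1][0] = min over k of (A[1][0] + B[0][0] = 7 + 5 = 12, A[1][1] + B[1][0] = 10 + 0 = 10) = 10 (attained at k = 1)
  C[1][1] = min over k of (A[1][0] + B[0][1] = 7 + -4 = 3, A[1][1] + B[1][1] = 10 + 3 = 13) = 3 (attained at k = 0)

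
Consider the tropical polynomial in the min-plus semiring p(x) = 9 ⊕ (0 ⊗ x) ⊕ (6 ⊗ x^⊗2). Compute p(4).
p(4) = 4

A tropical monomial a ⊗ x^⊗i evaluates to a + i · x. Evaluating each term at x = 4:
  Term 0 contributes 9 + 0 · 4 = 9
  Term 1 contributes 0 + 1 · 4 = 4
  Term 2 contributes 6 + 2 · 4 = 14
p(4) = ⊕ of these = min[9, 4, 14] = 4.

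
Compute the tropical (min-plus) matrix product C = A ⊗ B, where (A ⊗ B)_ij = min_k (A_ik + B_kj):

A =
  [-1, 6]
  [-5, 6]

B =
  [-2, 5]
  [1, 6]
A ⊗ B =
  [-3, 4]
  [-7, 0]

Apply the min-plus product entry-by-entry:
  C[0][0] = min over k of (A[0][0] + B[0][0] = -1 + -2 = -3, A[0][1] + B[1][0] = 6 + 1 = 7) = -3 (attained at k = 0)
  C[0][1] = min over k of (A[0][0] + B[0][1] = -1 + 5 = 4, A[0][1] + B[1][1] = 6 + 6 = 12) = 4 (attained at k = 0)
  C[1][0] = min over k of (A[1][0] + B[0][0] = -5 + -2 = -7, A[1][1] + B[1][0] = 6 + 1 = 7) = -7 (attained at k = 0)
  C[1][1] = min over k of (A[1][0] + B[0][1] = -5 + 5 = 0, A[1][1] + B[1][1] = 6 + 6 = 12) = 0 (attained at k = 0)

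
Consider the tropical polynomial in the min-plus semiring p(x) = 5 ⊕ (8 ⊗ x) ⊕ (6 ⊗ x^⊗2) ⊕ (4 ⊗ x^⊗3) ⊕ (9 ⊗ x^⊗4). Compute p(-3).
p(-3) = -5

A tropical monomial a ⊗ x^⊗i evaluates to a + i · x. Evaluating each term at x = -3:
  Term 0 contributes 5 + 0 · -3 = 5
  Term 1 contributes 8 + 1 · -3 = 5
  Term 2 contributes 6 + 2 · -3 = 0
  Term 3 contributes 4 + 3 · -3 = -5
  Term 4 contributes 9 + 4 · -3 = -3
p(-3) = ⊕ of these = min[5, 5, 0, -5, -3] = -5.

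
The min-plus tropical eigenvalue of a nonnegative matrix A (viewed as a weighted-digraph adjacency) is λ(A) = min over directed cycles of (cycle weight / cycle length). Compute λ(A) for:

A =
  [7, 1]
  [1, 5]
λ(A) = 1

Enumerate directed cycles and compute their means (weight / length). Sample:
  cycle 0 → 0: weight = 7, length = 1, mean = 7/1 ≈ 7.000
  cycle 1 → 1: weight = 5, length = 1, mean = 5/1 ≈ 5.000
  cycle 0 → 1 → 0: weight = 2, length = 2, mean = 2/2 ≈ 1.000
  cycle 1 → 0 → 1: weight = 2, length = 2, mean = 2/2 ≈ 1.000
Minimum mean = 1.000, attained e.g. along the cycle 0 → 1 → 0 with weight 2 and length 2. So λ(A) = 2/2 = 1.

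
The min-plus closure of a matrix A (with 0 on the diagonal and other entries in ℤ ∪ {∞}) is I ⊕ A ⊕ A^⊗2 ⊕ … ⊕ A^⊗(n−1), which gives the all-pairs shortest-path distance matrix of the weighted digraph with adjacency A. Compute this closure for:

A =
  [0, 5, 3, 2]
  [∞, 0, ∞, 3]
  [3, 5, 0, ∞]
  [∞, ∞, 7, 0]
Closure =
  [0, 5, 3, 2]
  [13, 0, 10, 3]
  [3, 5, 0, 5]
  [10, 12, 7, 0]

This is the Floyd-Warshall all-pairs shortest-path computation. For each intermediate vertex k = 0, 1, …, 3, update dist[i][j] ← min(dist[i][j], dist[i][k] + dist[k][j]). The final matrix gives, for each (i, j), the minimum total weight of any directed path from i to j (possibly empty when i = j).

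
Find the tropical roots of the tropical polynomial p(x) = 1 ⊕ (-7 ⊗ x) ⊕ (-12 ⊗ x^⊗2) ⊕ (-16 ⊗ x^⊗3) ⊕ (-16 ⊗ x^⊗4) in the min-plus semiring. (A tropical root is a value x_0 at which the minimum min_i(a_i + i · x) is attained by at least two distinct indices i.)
Roots: {0, 4, 5, 8}

Each tropical root is a break point of the lower envelope of the lines y = a_i + i · x (there are 5 lines, with slopes 0, 1, ..., 4). Only the lines that attain the minimum somewhere contribute to roots; other lines are dominated. Here the surviving (envelope) indices are i = 4, i = 3, i = 2, i = 1, i = 0.
Intersections between consecutive envelope lines give the roots: for adjacent envelope indices i < j the intersection is x = (a_i − a_j) / (j − i). Reading off the sorted break points: {0, 4, 5, 8}.
Verification: at each break x_0, at least two indices attain the minimum of min_i(a_i + i · x_0).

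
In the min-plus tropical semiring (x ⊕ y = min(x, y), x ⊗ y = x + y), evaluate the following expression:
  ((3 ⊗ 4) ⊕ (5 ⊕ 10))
((3 ⊗ 4) ⊕ (5 ⊕ 10)) = 5

Expand innermost to outermost. Recall ⊕ takes the minimum of its arguments and ⊗ takes their sum. Working out the expression ((3 ⊗ 4) ⊕ (5 ⊕ 10)) gives 5.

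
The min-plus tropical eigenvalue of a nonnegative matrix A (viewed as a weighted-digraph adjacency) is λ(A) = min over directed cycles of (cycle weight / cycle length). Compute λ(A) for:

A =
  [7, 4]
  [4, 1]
λ(A) = 1

Enumerate directed cycles and compute their means (weight / length). Sample:
  cycle 0 → 0: weight = 7, length = 1, mean = 7/1 ≈ 7.000
  cycle 1 → 1: weight = 1, length = 1, mean = 1/1 ≈ 1.000
  cycle 0 → 1 → 0: weight = 8, length = 2, mean = 8/2 ≈ 4.000
  cycle 1 → 0 → 1: weight = 8, length = 2, mean = 8/2 ≈ 4.000
Minimum mean = 1.000, attained e.g. along the cycle 1 → 1 with weight 1 and length 1. So λ(A) = 1/1 = 1.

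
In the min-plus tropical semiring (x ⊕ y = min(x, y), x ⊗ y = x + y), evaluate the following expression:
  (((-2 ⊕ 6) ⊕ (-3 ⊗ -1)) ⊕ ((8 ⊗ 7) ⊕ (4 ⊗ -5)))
(((-2 ⊕ 6) ⊕ (-3 ⊗ -1)) ⊕ ((8 ⊗ 7) ⊕ (4 ⊗ -5))) = -4

Expand innermost to outermost. Recall ⊕ takes the minimum of its arguments and ⊗ takes their sum. Working out the expression (((-2 ⊕ 6) ⊕ (-3 ⊗ -1)) ⊕ ((8 ⊗ 7) ⊕ (4 ⊗ -5))) gives -4.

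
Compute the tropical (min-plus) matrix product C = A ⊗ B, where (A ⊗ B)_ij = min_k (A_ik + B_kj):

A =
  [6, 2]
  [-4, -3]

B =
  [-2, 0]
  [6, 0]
A ⊗ B =
  [4, 2]
  [-6, -4]

Apply the min-plus product entry-by-entry:
  C[0][0] = min over k of (A[0][0] + B[0][0] = 6 + -2 = 4, A[0][1] + B[1][0] = 2 + 6 = 8) = 4 (attained at k = 0)
  C[0][1] = min over k of (A[0][0] + B[0][1] = 6 + 0 = 6, A[0][1] + B[1][1] = 2 + 0 = 2) = 2 (attained at k = 1)
  C[1][0] = min over k of (A[1][0] + B[0][0] = -4 + -2 = -6, A[1][1] + B[1][0] = -3 + 6 = 3) = -6 (attained at k = 0)
  C[1][1] = min over k of (A[1][0] + B[0][1] = -4 + 0 = -4, A[1][1] + B[1][1] = -3 + 0 = -3) = -4 (attained at k = 0)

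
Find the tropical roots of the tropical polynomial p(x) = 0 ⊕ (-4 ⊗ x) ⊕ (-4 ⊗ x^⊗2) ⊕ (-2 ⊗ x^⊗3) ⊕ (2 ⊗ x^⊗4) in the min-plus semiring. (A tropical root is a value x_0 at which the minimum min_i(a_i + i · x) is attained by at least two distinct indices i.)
Roots: {-4, -2, 0, 4}

Each tropical root is a break point of the lower envelope of the lines y = a_i + i · x (there are 5 lines, with slopes 0, 1, ..., 4). Only the lines that attain the minimum somewhere contribute to roots; other lines are dominated. Here the surviving (envelope) indices are i = 4, i = 3, i = 2, i = 1, i = 0.
Intersections between consecutive envelope lines give the roots: for adjacent envelope indices i < j the intersection is x = (a_i − a_j) / (j − i). Reading off the sorted break points: {-4, -2, 0, 4}.
Verification: at each break x_0, at least two indices attain the minimum of min_i(a_i + i · x_0).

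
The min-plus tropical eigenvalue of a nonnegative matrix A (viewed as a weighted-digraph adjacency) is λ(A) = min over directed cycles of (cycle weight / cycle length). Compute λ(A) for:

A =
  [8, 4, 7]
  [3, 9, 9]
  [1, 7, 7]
λ(A) = 7/2

Enumerate directed cycles and compute their means (weight / length). Sample:
  cycle 0 → 0: weight = 8, length = 1, mean = 8/1 ≈ 8.000
  cycle 1 → 1: weight = 9, length = 1, mean = 9/1 ≈ 9.000
  cycle 2 → 2: weight = 7, length = 1, mean = 7/1 ≈ 7.000
  cycle 0 → 1 → 0: weight = 7, length = 2, mean = 7/2 ≈ 3.500
  cycle 0 → 2 → 0: weight = 8, length = 2, mean = 8/2 ≈ 4.000
  cycle 1 → 0 → 1: weight = 7, length = 2, mean = 7/2 ≈ 3.500
Minimum mean = 3.500, attained e.g. along the cycle 0 → 1 → 0 with weight 7 and length 2. So λ(A) = 7/2 = 7/2.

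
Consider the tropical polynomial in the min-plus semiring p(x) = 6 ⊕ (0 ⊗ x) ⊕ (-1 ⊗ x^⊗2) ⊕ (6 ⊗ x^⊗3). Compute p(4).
p(4) = 4

A tropical monomial a ⊗ x^⊗i evaluates to a + i · x. Evaluating each term at x = 4:
  Term 0 contributes 6 + 0 · 4 = 6
  Term 1 contributes 0 + 1 · 4 = 4
  Term 2 contributes -1 + 2 · 4 = 7
  Term 3 contributes 6 + 3 · 4 = 18
p(4) = ⊕ of these = min[6, 4, 7, 18] = 4.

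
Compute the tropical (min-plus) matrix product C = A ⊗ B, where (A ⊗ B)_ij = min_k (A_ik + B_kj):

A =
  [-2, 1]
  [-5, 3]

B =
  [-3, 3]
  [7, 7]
A ⊗ B =
  [-5, 1]
  [-8, -2]

Apply the min-plus product entry-by-entry:
  C[0][0] = min over k of (A[0][0] + B[0][0] = -2 + -3 = -5, A[0][1] + B[1][0] = 1 + 7 = 8) = -5 (attained at k = 0)
  C[0][1] = min over k of (A[0][0] + B[0][1] = -2 + 3 = 1, A[0][1] + B[1][1] = 1 + 7 = 8) = 1 (attained at k = 0)
  C[1][0] = min over k of (A[1][0] + B[0][0] = -5 + -3 = -8, A[1][1] + B[1][0] = 3 + 7 = 10) = -8 (attained at k = 0)
  C[1][1] = min over k of (A[1][0] + B[0][1] = -5 + 3 = -2, A[1][1] + B[1][1] = 3 + 7 = 10) = -2 (attained at k = 0)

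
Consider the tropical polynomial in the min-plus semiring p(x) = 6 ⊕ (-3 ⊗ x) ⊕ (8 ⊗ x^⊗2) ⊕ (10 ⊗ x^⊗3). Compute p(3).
p(3) = 0

A tropical monomial a ⊗ x^⊗i evaluates to a + i · x. Evaluating each term at x = 3:
  Term 0 contributes 6 + 0 · 3 = 6
  Term 1 contributes -3 + 1 · 3 = 0
  Term 2 contributes 8 + 2 · 3 = 14
  Term 3 contributes 10 + 3 · 3 = 19
p(3) = ⊕ of these = min[6, 0, 14, 19] = 0.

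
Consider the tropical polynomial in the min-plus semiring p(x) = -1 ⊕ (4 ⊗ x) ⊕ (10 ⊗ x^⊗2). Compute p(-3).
p(-3) = -1

A tropical monomial a ⊗ x^⊗i evaluates to a + i · x. Evaluating each term at x = -3:
  Term 0 contributes -1 + 0 · -3 = -1
  Term 1 contributes 4 + 1 · -3 = 1
  Term 2 contributes 10 + 2 · -3 = 4
p(-3) = ⊕ of these = min[-1, 1, 4] = -1.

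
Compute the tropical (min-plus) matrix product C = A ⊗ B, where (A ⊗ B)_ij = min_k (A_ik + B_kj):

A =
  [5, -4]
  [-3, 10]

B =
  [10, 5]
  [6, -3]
A ⊗ B =
  [2, -7]
  [7, 2]

Apply the min-plus product entry-by-entry:
  C[0][0] = min over k of (A[0][0] + B[0][0] = 5 + 10 = 15, A[0][1] + B[1][0] = -4 + 6 = 2) = 2 (attained at k = 1)
  C[0][1] = min over k of (A[0][0] + B[0][1] = 5 + 5 = 10, A[0][1] + B[1][1] = -4 + -3 = -7) = -7 (attained at k = 1)
  C[1][0] = min over k of (A[1][0] + B[0][0] = -3 + 10 = 7, A[1][1] + B[1][0] = 10 + 6 = 16) = 7 (attained at k = 0)
  C[1][1] = min over k of (A[1][0] + B[0][1] = -3 + 5 = 2, A[1][1] + B[1][1] = 10 + -3 = 7) = 2 (attained at k = 0)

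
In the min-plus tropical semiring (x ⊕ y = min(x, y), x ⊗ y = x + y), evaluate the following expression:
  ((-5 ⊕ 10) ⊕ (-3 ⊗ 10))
((-5 ⊕ 10) ⊕ (-3 ⊗ 10)) = -5

Expand innermost to outermost. Recall ⊕ takes the minimum of its arguments and ⊗ takes their sum. Working out the expression ((-5 ⊕ 10) ⊕ (-3 ⊗ 10)) gives -5.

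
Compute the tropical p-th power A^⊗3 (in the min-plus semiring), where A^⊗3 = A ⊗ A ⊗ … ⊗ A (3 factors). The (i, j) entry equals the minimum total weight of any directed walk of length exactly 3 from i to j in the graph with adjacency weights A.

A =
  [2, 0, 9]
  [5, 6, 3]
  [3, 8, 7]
A^⊗3 =
  [6, 4, 5]
  [8, 6, 8]
  [7, 5, 6]

Each entry (A^⊗3)_ij equals the minimum over all length-3 walks i = v_0 → v_1 → … → v_3 = j of Σ_t A[v_t][v_{t+1}]. For example, for (i, j) = (0, 2) we minimise over 9 possible intermediate vertex sequences; the minimum is 5, attained along the walk 0 → 0 → 1 → 2.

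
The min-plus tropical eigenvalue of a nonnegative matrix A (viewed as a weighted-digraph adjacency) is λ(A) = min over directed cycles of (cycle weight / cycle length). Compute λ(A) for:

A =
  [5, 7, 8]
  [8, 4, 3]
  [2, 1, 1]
λ(A) = 1

Enumerate directed cycles and compute their means (weight / length). Sample:
  cycle 0 → 0: weight = 5, length = 1, mean = 5/1 ≈ 5.000
  cycle 1 → 1: weight = 4, length = 1, mean = 4/1 ≈ 4.000
  cycle 2 → 2: weight = 1, length = 1, mean = 1/1 ≈ 1.000
  cycle 0 → 1 → 0: weight = 15, length = 2, mean = 15/2 ≈ 7.500
  cycle 0 → 2 → 0: weight = 10, length = 2, mean = 10/2 ≈ 5.000
  cycle 1 → 0 → 1: weight = 15, length = 2, mean = 15/2 ≈ 7.500
Minimum mean = 1.000, attained e.g. along the cycle 2 → 2 with weight 1 and length 1. So λ(A) = 1/1 = 1.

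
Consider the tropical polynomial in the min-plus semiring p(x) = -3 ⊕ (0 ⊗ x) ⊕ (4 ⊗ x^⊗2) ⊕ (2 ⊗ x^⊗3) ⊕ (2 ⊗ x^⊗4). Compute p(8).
p(8) = -3

A tropical monomial a ⊗ x^⊗i evaluates to a + i · x. Evaluating each term at x = 8:
  Term 0 contributes -3 + 0 · 8 = -3
  Term 1 contributes 0 + 1 · 8 = 8
  Term 2 contributes 4 + 2 · 8 = 20
  Term 3 contributes 2 + 3 · 8 = 26
  Term 4 contributes 2 + 4 · 8 = 34
p(8) = ⊕ of these = min[-3, 8, 20, 26, 34] = -3.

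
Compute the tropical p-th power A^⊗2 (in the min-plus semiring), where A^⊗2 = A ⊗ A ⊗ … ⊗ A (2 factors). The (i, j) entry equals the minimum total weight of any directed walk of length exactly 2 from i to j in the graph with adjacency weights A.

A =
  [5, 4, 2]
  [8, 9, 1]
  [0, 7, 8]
A^⊗2 =
  [2, 9, 5]
  [1, 8, 9]
  [5, 4, 2]

Each entry (A^⊗2)_ij equals the minimum over all length-2 walks i = v_0 → v_1 → … → v_2 = j of Σ_t A[v_t][v_{t+1}]. For example, for (i, j) = (0, 2) we minimise over 3 possible intermediate vertex sequences; the minimum is 5, attained along the walk 0 → 1 → 2.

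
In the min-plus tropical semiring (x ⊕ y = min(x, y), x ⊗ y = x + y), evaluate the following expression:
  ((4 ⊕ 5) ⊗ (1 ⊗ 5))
((4 ⊕ 5) ⊗ (1 ⊗ 5)) = 10

Expand innermost to outermost. Recall ⊕ takes the minimum of its arguments and ⊗ takes their sum. Working out the expression ((4 ⊕ 5) ⊗ (1 ⊗ 5)) gives 10.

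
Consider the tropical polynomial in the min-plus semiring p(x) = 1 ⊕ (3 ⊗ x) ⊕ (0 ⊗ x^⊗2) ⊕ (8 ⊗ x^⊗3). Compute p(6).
p(6) = 1

A tropical monomial a ⊗ x^⊗i evaluates to a + i · x. Evaluating each term at x = 6:
  Term 0 contributes 1 + 0 · 6 = 1
  Term 1 contributes 3 + 1 · 6 = 9
  Term 2 contributes 0 + 2 · 6 = 12
  Term 3 contributes 8 + 3 · 6 = 26
p(6) = ⊕ of these = min[1, 9, 12, 26] = 1.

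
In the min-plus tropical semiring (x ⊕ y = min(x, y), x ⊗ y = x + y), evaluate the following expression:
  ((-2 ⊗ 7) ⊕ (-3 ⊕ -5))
((-2 ⊗ 7) ⊕ (-3 ⊕ -5)) = -5

Expand innermost to outermost. Recall ⊕ takes the minimum of its arguments and ⊗ takes their sum. Working out the expression ((-2 ⊗ 7) ⊕ (-3 ⊕ -5)) gives -5.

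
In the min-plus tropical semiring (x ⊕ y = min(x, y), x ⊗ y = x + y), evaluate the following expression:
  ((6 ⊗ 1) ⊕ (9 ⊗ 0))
((6 ⊗ 1) ⊕ (9 ⊗ 0)) = 7

Expand innermost to outermost. Recall ⊕ takes the minimum of its arguments and ⊗ takes their sum. Working out the expression ((6 ⊗ 1) ⊕ (9 ⊗ 0)) gives 7.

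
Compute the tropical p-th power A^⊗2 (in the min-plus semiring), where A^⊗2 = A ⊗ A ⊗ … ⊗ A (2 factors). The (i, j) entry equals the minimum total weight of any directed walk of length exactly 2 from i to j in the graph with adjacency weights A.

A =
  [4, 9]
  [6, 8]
A^⊗2 =
  [8, 13]
  [10, 15]

Each entry (A^⊗2)_ij equals the minimum over all length-2 walks i = v_0 → v_1 → … → v_2 = j of Σ_t A[v_t][v_{t+1}]. For example, for (i, j) = (0, 1) we minimise over 2 possible intermediate vertex sequences; the minimum is 13, attained along the walk 0 → 0 → 1.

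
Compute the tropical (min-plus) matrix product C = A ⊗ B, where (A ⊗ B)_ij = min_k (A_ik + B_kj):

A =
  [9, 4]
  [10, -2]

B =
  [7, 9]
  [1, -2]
A ⊗ B =
  [5, 2]
  [-1, -4]

Apply the min-plus product entry-by-entry:
  C[0][0] = min over k of (A[0][0] + B[0][0] = 9 + 7 = 16, A[0][1] + B[1][0] = 4 + 1 = 5) = 5 (attained at k = 1)
  C[0][1] = min over k of (A[0][0] + B[0][1] = 9 + 9 = 18, A[0][1] + B[1][1] = 4 + -2 = 2) = 2 (attained at k = 1)
  C[1][0] = min over k of (A[1][0] + B[0][0] = 10 + 7 = 17, A[1][1] + B[1][0] = -2 + 1 = -1) = -1 (attained at k = 1)
  C[1][1] = min over k of (A[1][0] + B[0][1] = 10 + 9 = 19, A[1][1] + B[1][1] = -2 + -2 = -4) = -4 (attained at k = 1)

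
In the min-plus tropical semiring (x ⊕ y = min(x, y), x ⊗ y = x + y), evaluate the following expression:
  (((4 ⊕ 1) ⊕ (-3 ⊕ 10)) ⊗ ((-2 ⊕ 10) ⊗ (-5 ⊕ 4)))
(((4 ⊕ 1) ⊕ (-3 ⊕ 10)) ⊗ ((-2 ⊕ 10) ⊗ (-5 ⊕ 4))) = -10

Expand innermost to outermost. Recall ⊕ takes the minimum of its arguments and ⊗ takes their sum. Working out the expression (((4 ⊕ 1) ⊕ (-3 ⊕ 10)) ⊗ ((-2 ⊕ 10) ⊗ (-5 ⊕ 4))) gives -10.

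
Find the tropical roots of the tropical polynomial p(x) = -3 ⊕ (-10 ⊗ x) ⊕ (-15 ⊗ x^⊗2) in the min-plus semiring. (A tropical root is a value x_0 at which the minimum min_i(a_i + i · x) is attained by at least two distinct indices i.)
Roots: {5, 7}

Each tropical root is a break point of the lower envelope of the lines y = a_i + i · x (there are 3 lines, with slopes 0, 1, ..., 2). Only the lines that attain the minimum somewhere contribute to roots; other lines are dominated. Here the surviving (envelope) indices are i = 2, i = 1, i = 0.
Intersections between consecutive envelope lines give the roots: for adjacent envelope indices i < j the intersection is x = (a_i − a_j) / (j − i). Reading off the sorted break points: {5, 7}.
Verification: at each break x_0, at least two indices attain the minimum of min_i(a_i + i · x_0).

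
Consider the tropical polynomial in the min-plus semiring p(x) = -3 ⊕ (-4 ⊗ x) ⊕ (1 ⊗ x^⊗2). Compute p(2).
p(2) = -3

A tropical monomial a ⊗ x^⊗i evaluates to a + i · x. Evaluating each term at x = 2:
  Term 0 contributes -3 + 0 · 2 = -3
  Term 1 contributes -4 + 1 · 2 = -2
  Term 2 contributes 1 + 2 · 2 = 5
p(2) = ⊕ of these = min[-3, -2, 5] = -3.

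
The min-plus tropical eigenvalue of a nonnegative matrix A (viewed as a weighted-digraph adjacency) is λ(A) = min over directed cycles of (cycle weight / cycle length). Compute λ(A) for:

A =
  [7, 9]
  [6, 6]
λ(A) = 6

Enumerate directed cycles and compute their means (weight / length). Sample:
  cycle 0 → 0: weight = 7, length = 1, mean = 7/1 ≈ 7.000
  cycle 1 → 1: weight = 6, length = 1, mean = 6/1 ≈ 6.000
  cycle 0 → 1 → 0: weight = 15, length = 2, mean = 15/2 ≈ 7.500
  cycle 1 → 0 → 1: weight = 15, length = 2, mean = 15/2 ≈ 7.500
Minimum mean = 6.000, attained e.g. along the cycle 1 → 1 with weight 6 and length 1. So λ(A) = 6/1 = 6.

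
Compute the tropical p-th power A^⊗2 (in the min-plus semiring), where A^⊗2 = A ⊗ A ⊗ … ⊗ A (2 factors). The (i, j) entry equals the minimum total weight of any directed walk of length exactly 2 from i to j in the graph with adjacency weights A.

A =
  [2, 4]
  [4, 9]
A^⊗2 =
  [4, 6]
  [6, 8]

Each entry (A^⊗2)_ij equals the minimum over all length-2 walks i = v_0 → v_1 → … → v_2 = j of Σ_t A[v_t][v_{t+1}]. For example, for (i, j) = (0, 1) we minimise over 2 possible intermediate vertex sequences; the minimum is 6, attained along the walk 0 → 0 → 1.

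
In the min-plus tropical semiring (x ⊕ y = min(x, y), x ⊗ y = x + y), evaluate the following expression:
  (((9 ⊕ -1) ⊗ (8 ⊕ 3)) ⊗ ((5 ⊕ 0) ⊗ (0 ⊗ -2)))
(((9 ⊕ -1) ⊗ (8 ⊕ 3)) ⊗ ((5 ⊕ 0) ⊗ (0 ⊗ -2))) = 0

Expand innermost to outermost. Recall ⊕ takes the minimum of its arguments and ⊗ takes their sum. Working out the expression (((9 ⊕ -1) ⊗ (8 ⊕ 3)) ⊗ ((5 ⊕ 0) ⊗ (0 ⊗ -2))) gives 0.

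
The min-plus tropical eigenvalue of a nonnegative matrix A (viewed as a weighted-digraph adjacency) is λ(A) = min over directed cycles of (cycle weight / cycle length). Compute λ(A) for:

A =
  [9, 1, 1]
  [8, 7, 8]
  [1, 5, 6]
λ(A) = 1

Enumerate directed cycles and compute their means (weight / length). Sample:
  cycle 0 → 0: weight = 9, length = 1, mean = 9/1 ≈ 9.000
  cycle 1 → 1: weight = 7, length = 1, mean = 7/1 ≈ 7.000
  cycle 2 → 2: weight = 6, length = 1, mean = 6/1 ≈ 6.000
  cycle 0 → 1 → 0: weight = 9, length = 2, mean = 9/2 ≈ 4.500
  cycle 0 → 2 → 0: weight = 2, length = 2, mean = 2/2 ≈ 1.000
  cycle 1 → 0 → 1: weight = 9, length = 2, mean = 9/2 ≈ 4.500
Minimum mean = 1.000, attained e.g. along the cycle 0 → 2 → 0 with weight 2 and length 2. So λ(A) = 2/2 = 1.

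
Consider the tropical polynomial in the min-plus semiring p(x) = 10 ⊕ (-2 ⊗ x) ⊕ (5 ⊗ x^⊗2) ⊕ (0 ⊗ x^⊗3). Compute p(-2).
p(-2) = -6

A tropical monomial a ⊗ x^⊗i evaluates to a + i · x. Evaluating each term at x = -2:
  Term 0 contributes 10 + 0 · -2 = 10
  Term 1 contributes -2 + 1 · -2 = -4
  Term 2 contributes 5 + 2 · -2 = 1
  Term 3 contributes 0 + 3 · -2 = -6
p(-2) = ⊕ of these = min[10, -4, 1, -6] = -6.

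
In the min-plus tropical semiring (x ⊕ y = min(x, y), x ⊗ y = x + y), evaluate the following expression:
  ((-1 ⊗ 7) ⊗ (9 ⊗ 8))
((-1 ⊗ 7) ⊗ (9 ⊗ 8)) = 23

Expand innermost to outermost. Recall ⊕ takes the minimum of its arguments and ⊗ takes their sum. Working out the expression ((-1 ⊗ 7) ⊗ (9 ⊗ 8)) gives 23.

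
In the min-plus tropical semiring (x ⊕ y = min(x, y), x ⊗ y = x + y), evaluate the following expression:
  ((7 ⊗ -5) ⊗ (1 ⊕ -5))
((7 ⊗ -5) ⊗ (1 ⊕ -5)) = -3

Expand innermost to outermost. Recall ⊕ takes the minimum of its arguments and ⊗ takes their sum. Working out the expression ((7 ⊗ -5) ⊗ (1 ⊕ -5)) gives -3.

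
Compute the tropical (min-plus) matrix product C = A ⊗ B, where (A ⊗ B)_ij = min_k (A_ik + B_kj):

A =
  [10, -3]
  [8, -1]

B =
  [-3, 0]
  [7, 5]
A ⊗ B =
  [4, 2]
  [5, 4]

Apply the min-plus product entry-by-entry:
  C[0][0] = min over k of (A[0][0] + B[0][0] = 10 + -3 = 7, A[0][1] + B[1][0] = -3 + 7 = 4) = 4 (attained at k = 1)
  C[0][1] = min over k of (A[0][0] + B[0][1] = 10 + 0 = 10, A[0][1] + B[1][1] = -3 + 5 = 2) = 2 (attained at k = 1)
  C[1][0] = min over k of (A[1][0] + B[0][0] = 8 + -3 = 5, A[1][1] + B[1][0] = -1 + 7 = 6) = 5 (attained at k = 0)
  C[1][1] = min over k of (A[1][0] + B[0][1] = 8 + 0 = 8, A[1][1] + B[1][1] = -1 + 5 = 4) = 4 (attained at k = 1)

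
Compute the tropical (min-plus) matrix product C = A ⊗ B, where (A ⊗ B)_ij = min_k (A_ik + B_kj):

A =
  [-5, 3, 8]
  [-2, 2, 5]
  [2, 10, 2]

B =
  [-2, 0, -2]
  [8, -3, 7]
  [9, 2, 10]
A ⊗ B =
  [-7, -5, -7]
  [-4, -2, -4]
  [0, 2, 0]

Apply the min-plus product entry-by-entry:
  C[0][0] = min over k of (A[0][0] + B[0][0] = -5 + -2 = -7, A[0][1] + B[1][0] = 3 + 8 = 11, A[0][2] + B[2][0] = 8 + 9 = 17) = -7 (attained at k = 0)
  C[0][1] = min over k of (A[0][0] + B[0][1] = -5 + 0 = -5, A[0][1] + B[1][1] = 3 + -3 = 0, A[0][2] + B[2][1] = 8 + 2 = 10) = -5 (attained at k = 0)
  C[0][2] = min over k of (A[0][0] + B[0][2] = -5 + -2 = -7, A[0][1] + B[1][2] = 3 + 7 = 10, A[0][2] + B[2][2] = 8 + 10 = 18) = -7 (attained at k = 0)
  C[1][0] = min over k of (A[1][0] + B[0][0] = -2 + -2 = -4, A[1][1] + B[1][0] = 2 + 8 = 10, A[1][2] + B[2][0] = 5 + 9 = 14) = -4 (attained at k = 0)
  C[1][1] = min over k of (A[1][0] + B[0][1] = -2 + 0 = -2, A[1][1] + B[1][1] = 2 + -3 = -1, A[1][2] + B[2][1] = 5 + 2 = 7) = -2 (attained at k = 0)
  C[1][2] = min over k of (A[1][0] + B[0][2] = -2 + -2 = -4, A[1][1] + B[1][2] = 2 + 7 = 9, A[1][2] + B[2][2] = 5 + 10 = 15) = -4 (attained at k = 0)
  C[2][0] = min over k of (A[2][0] + B[0][0] = 2 + -2 = 0, A[2][1] + B[1][0] = 10 + 8 = 18, A[2][2] + B[2][0] = 2 + 9 = 11) = 0 (attained at k = 0)
  C[2][1] = min over k of (A[2][0] + B[0][1] = 2 + 0 = 2, A[2][1] + B[1][1] = 10 + -3 = 7, A[2][2] + B[2][1] = 2 + 2 = 4) = 2 (attained at k = 0)
  C[2][2] = min over k of (A[2][0] + B[0][2] = 2 + -2 = 0, A[2][1] + B[1][2] = 10 + 7 = 17, A[2][2] + B[2][2] = 2 + 10 = 12) = 0 (attained at k = 0)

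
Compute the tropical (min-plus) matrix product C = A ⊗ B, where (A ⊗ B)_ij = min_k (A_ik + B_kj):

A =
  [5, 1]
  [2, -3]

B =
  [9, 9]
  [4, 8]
A ⊗ B =
  [5, 9]
  [1, 5]

Apply the min-plus product entry-by-entry:
  C[0][0] = min over k of (A[0][0] + B[0][0] = 5 + 9 = 14, A[0][1] + B[1][0] = 1 + 4 = 5) = 5 (attained at k = 1)
  C[0][1] = min over k of (A[0][0] + B[0][1] = 5 + 9 = 14, A[0][1] + B[1][1] = 1 + 8 = 9) = 9 (attained at k = 1)
  C[1][0] = min over k of (A[1][0] + B[0][0] = 2 + 9 = 11, A[1][1] + B[1][0] = -3 + 4 = 1) = 1 (attained at k = 1)
  C[1][1] = min over k of (A[1][0] + B[0][1] = 2 + 9 = 11, A[1][1] + B[1][1] = -3 + 8 = 5) = 5 (attained at k = 1)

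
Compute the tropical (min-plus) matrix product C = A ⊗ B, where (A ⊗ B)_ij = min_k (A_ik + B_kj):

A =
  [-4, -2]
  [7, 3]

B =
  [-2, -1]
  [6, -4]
A ⊗ B =
  [-6, -6]
  [5, -1]

Apply the min-plus product entry-by-entry:
  C[0][0] = min over k of (A[0][0] + B[0][0] = -4 + -2 = -6, A[0][1] + B[1][0] = -2 + 6 = 4) = -6 (attained at k = 0)
  C[0][1] = min over k of (A[0][0] + B[0][1] = -4 + -1 = -5, A[0][1] + B[1][1] = -2 + -4 = -6) = -6 (attained at k = 1)
  C[1][0] = min over k of (A[1][0] + B[0][0] = 7 + -2 = 5, A[1][1] + B[1][0] = 3 + 6 = 9) = 5 (attained at k = 0)
  C[1][1] = min over k of (A[1][0] + B[0][1] = 7 + -1 = 6, A[1][1] + B[1][1] = 3 + -4 = -1) = -1 (attained at k = 1)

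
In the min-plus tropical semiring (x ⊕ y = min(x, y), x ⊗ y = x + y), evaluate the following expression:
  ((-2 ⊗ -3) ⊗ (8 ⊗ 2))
((-2 ⊗ -3) ⊗ (8 ⊗ 2)) = 5

Expand innermost to outermost. Recall ⊕ takes the minimum of its arguments and ⊗ takes their sum. Working out the expression ((-2 ⊗ -3) ⊗ (8 ⊗ 2)) gives 5.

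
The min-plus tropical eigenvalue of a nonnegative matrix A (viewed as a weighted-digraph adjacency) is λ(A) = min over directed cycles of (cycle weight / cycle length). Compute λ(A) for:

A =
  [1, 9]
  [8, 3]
λ(A) = 1

Enumerate directed cycles and compute their means (weight / length). Sample:
  cycle 0 → 0: weight = 1, length = 1, mean = 1/1 ≈ 1.000
  cycle 1 → 1: weight = 3, length = 1, mean = 3/1 ≈ 3.000
  cycle 0 → 1 → 0: weight = 17, length = 2, mean = 17/2 ≈ 8.500
  cycle 1 → 0 → 1: weight = 17, length = 2, mean = 17/2 ≈ 8.500
Minimum mean = 1.000, attained e.g. along the cycle 0 → 0 with weight 1 and length 1. So λ(A) = 1/1 = 1.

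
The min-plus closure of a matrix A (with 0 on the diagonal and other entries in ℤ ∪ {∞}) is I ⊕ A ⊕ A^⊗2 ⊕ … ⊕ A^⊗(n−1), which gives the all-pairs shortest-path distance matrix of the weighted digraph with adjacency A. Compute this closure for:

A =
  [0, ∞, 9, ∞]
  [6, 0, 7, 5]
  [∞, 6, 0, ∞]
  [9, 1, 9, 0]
Closure =
  [0, 15, 9, 20]
  [6, 0, 7, 5]
  [12, 6, 0, 11]
  [7, 1, 8, 0]

This is the Floyd-Warshall all-pairs shortest-path computation. For each intermediate vertex k = 0, 1, …, 3, update dist[i][j] ← min(dist[i][j], dist[i][k] + dist[k][j]). The final matrix gives, for each (i, j), the minimum total weight of any directed path from i to j (possibly empty when i = j).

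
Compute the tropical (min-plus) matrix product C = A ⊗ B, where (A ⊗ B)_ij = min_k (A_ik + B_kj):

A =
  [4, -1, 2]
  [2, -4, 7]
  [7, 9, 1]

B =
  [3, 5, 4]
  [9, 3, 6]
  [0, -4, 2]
A ⊗ B =
  [2, -2, 4]
  [5, -1, 2]
  [1, -3, 3]

Apply the min-plus product entry-by-entry:
  C[0][0] = min over k of (A[0][0] + B[0][0] = 4 + 3 = 7, A[0][1] + B[1][0] = -1 + 9 = 8, A[0][2] + B[2][0] = 2 + 0 = 2) = 2 (attained at k = 2)
  C[0][1] = min over k of (A[0][0] + B[0][1] = 4 + 5 = 9, A[0][1] + B[1][1] = -1 + 3 = 2, A[0][2] + B[2][1] = 2 + -4 = -2) = -2 (attained at k = 2)
  C[0][2] = min over k of (A[0][0] + B[0][2] = 4 + 4 = 8, A[0][1] + B[1][2] = -1 + 6 = 5, A[0][2] + B[2][2] = 2 + 2 = 4) = 4 (attained at k = 2)
  C[1][0] = min over k of (A[1][0] + B[0][0] = 2 + 3 = 5, A[1][1] + B[1][0] = -4 + 9 = 5, A[1][2] + B[2][0] = 7 + 0 = 7) = 5 (attained at k = 0)
  C[1][1] = min over k of (A[1][0] + B[0][1] = 2 + 5 = 7, A[1][1] + B[1][1] = -4 + 3 = -1, A[1][2] + B[2][1] = 7 + -4 = 3) = -1 (attained at k = 1)
  C[1][2] = min over k of (A[1][0] + B[0][2] = 2 + 4 = 6, A[1][1] + B[1][2] = -4 + 6 = 2, A[1][2] + B[2][2] = 7 + 2 = 9) = 2 (attained at k = 1)
  C[2][0] = min over k of (A[2][0] + B[0][0] = 7 + 3 = 10, A[2][1] + B[1][0] = 9 + 9 = 18, A[2][2] + B[2][0] = 1 + 0 = 1) = 1 (attained at k = 2)
  C[2][1] = min over k of (A[2][0] + B[0][1] = 7 + 5 = 12, A[2][1] + B[1][1] = 9 + 3 = 12, A[2][2] + B[2][1] = 1 + -4 = -3) = -3 (attained at k = 2)
  C[2][2] = min over k of (A[2][0] + B[0][2] = 7 + 4 = 11, A[2][1] + B[1][2] = 9 + 6 = 15, A[2][2] + B[2][2] = 1 + 2 = 3) = 3 (attained at k = 2)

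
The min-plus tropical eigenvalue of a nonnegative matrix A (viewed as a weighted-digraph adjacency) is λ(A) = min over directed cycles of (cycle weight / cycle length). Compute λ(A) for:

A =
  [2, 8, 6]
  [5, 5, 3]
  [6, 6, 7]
λ(A) = 2

Enumerate directed cycles and compute their means (weight / length). Sample:
  cycle 0 → 0: weight = 2, length = 1, mean = 2/1 ≈ 2.000
  cycle 1 → 1: weight = 5, length = 1, mean = 5/1 ≈ 5.000
  cycle 2 → 2: weight = 7, length = 1, mean = 7/1 ≈ 7.000
  cycle 0 → 1 → 0: weight = 13, length = 2, mean = 13/2 ≈ 6.500
  cycle 0 → 2 → 0: weight = 12, length = 2, mean = 12/2 ≈ 6.000
  cycle 1 → 0 → 1: weight = 13, length = 2, mean = 13/2 ≈ 6.500
Minimum mean = 2.000, attained e.g. along the cycle 0 → 0 with weight 2 and length 1. So λ(A) = 2/1 = 2.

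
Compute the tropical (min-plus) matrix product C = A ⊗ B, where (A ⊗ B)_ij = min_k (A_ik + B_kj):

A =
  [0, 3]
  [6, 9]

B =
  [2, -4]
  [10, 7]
A ⊗ B =
  [2, -4]
  [8, 2]

Apply the min-plus product entry-by-entry:
  C[0][0] = min over k of (A[0][0] + B[0][0] = 0 + 2 = 2, A[0][1] + B[1][0] = 3 + 10 = 13) = 2 (attained at k = 0)
  C[0][1] = min over k of (A[0][0] + B[0][1] = 0 + -4 = -4, A[0][1] + B[1][1] = 3 + 7 = 10) = -4 (attained at k = 0)
  C[1][0] = min over k of (A[1][0] + B[0][0] = 6 + 2 = 8, A[1][1] + B[1][0] = 9 + 10 = 19) = 8 (attained at k = 0)
  C[1][1] = min over k of (A[1][0] + B[0][1] = 6 + -4 = 2, A[1][1] + B[1][1] = 9 + 7 = 16) = 2 (attained at k = 0)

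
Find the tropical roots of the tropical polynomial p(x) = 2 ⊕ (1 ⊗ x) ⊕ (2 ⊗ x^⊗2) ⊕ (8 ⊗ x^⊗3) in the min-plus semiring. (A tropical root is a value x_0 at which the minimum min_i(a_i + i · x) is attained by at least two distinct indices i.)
Roots: {-6, -1, 1}

Each tropical root is a break point of the lower envelope of the lines y = a_i + i · x (there are 4 lines, with slopes 0, 1, ..., 3). Only the lines that attain the minimum somewhere contribute to roots; other lines are dominated. Here the surviving (envelope) indices are i = 3, i = 2, i = 1, i = 0.
Intersections between consecutive envelope lines give the roots: for adjacent envelope indices i < j the intersection is x = (a_i − a_j) / (j − i). Reading off the sorted break points: {-6, -1, 1}.
Verification: at each break x_0, at least two indices attain the minimum of min_i(a_i + i · x_0).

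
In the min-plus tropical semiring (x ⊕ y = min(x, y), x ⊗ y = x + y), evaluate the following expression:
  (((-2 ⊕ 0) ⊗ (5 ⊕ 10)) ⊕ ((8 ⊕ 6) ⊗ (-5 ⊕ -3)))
(((-2 ⊕ 0) ⊗ (5 ⊕ 10)) ⊕ ((8 ⊕ 6) ⊗ (-5 ⊕ -3))) = 1

Expand innermost to outermost. Recall ⊕ takes the minimum of its arguments and ⊗ takes their sum. Working out the expression (((-2 ⊕ 0) ⊗ (5 ⊕ 10)) ⊕ ((8 ⊕ 6) ⊗ (-5 ⊕ -3))) gives 1.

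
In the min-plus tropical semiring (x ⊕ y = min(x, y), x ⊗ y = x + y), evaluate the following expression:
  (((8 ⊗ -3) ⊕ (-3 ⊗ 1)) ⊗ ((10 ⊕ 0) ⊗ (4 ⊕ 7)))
(((8 ⊗ -3) ⊕ (-3 ⊗ 1)) ⊗ ((10 ⊕ 0) ⊗ (4 ⊕ 7))) = 2

Expand innermost to outermost. Recall ⊕ takes the minimum of its arguments and ⊗ takes their sum. Working out the expression (((8 ⊗ -3) ⊕ (-3 ⊗ 1)) ⊗ ((10 ⊕ 0) ⊗ (4 ⊕ 7))) gives 2.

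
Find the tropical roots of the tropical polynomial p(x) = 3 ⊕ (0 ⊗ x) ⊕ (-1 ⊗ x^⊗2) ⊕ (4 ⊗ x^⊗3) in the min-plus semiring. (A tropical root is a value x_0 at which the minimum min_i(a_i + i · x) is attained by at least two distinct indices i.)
Roots: {-5, 1, 3}

Each tropical root is a break point of the lower envelope of the lines y = a_i + i · x (there are 4 lines, with slopes 0, 1, ..., 3). Only the lines that attain the minimum somewhere contribute to roots; other lines are dominated. Here the surviving (envelope) indices are i = 3, i = 2, i = 1, i = 0.
Intersections between consecutive envelope lines give the roots: for adjacent envelope indices i < j the intersection is x = (a_i − a_j) / (j − i). Reading off the sorted break points: {-5, 1, 3}.
Verification: at each break x_0, at least two indices attain the minimum of min_i(a_i + i · x_0).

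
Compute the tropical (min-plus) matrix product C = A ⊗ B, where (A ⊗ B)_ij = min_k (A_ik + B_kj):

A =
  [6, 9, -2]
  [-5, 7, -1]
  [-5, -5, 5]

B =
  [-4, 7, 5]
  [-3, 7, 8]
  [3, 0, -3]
A ⊗ B =
  [1, -2, -5]
  [-9, -1, -4]
  [-9, 2, 0]

Apply the min-plus product entry-by-entry:
  C[0][0] = min over k of (A[0][0] + B[0][0] = 6 + -4 = 2, A[0][1] + B[1][0] = 9 + -3 = 6, A[0][2] + B[2][0] = -2 + 3 = 1) = 1 (attained at k = 2)
  C[0][1] = min over k of (A[0][0] + B[0][1] = 6 + 7 = 13, A[0][1] + B[1][1] = 9 + 7 = 16, A[0][2] + B[2][1] = -2 + 0 = -2) = -2 (attained at k = 2)
  C[0][2] = min over k of (A[0][0] + B[0][2] = 6 + 5 = 11, A[0][1] + B[1][2] = 9 + 8 = 17, A[0][2] + B[2][2] = -2 + -3 = -5) = -5 (attained at k = 2)
  C[1][0] = min over k of (A[1][0] + B[0][0] = -5 + -4 = -9, A[1][1] + B[1][0] = 7 + -3 = 4, A[1][2] + B[2][0] = -1 + 3 = 2) = -9 (attained at k = 0)
  C[1][1] = min over k of (A[1][0] + B[0][1] = -5 + 7 = 2, A[1][1] + B[1][1] = 7 + 7 = 14, A[1][2] + B[2][1] = -1 + 0 = -1) = -1 (attained at k = 2)
  C[1][2] = min over k of (A[1][0] + B[0][2] = -5 + 5 = 0, A[1][1] + B[1][2] = 7 + 8 = 15, A[1][2] + B[2][2] = -1 + -3 = -4) = -4 (attained at k = 2)
  C[2][0] = min over k of (A[2][0] + B[0][0] = -5 + -4 = -9, A[2][1] + B[1][0] = -5 + -3 = -8, A[2][2] + B[2][0] = 5 + 3 = 8) = -9 (attained at k = 0)
  C[2][1] = min over k of (A[2][0] + B[0][1] = -5 + 7 = 2, A[2][1] + B[1][1] = -5 + 7 = 2, A[2][2] + B[2][1] = 5 + 0 = 5) = 2 (attained at k = 0)
  C[2][2] = min over k of (A[2][0] + B[0][2] = -5 + 5 = 0, A[2][1] + B[1][2] = -5 + 8 = 3, A[2][2] + B[2][2] = 5 + -3 = 2) = 0 (attained at k = 0)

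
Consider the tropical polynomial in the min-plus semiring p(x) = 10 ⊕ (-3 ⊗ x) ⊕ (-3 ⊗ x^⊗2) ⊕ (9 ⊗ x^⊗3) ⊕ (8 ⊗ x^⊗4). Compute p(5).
p(5) = 2

A tropical monomial a ⊗ x^⊗i evaluates to a + i · x. Evaluating each term at x = 5:
  Term 0 contributes 10 + 0 · 5 = 10
  Term 1 contributes -3 + 1 · 5 = 2
  Term 2 contributes -3 + 2 · 5 = 7
  Term 3 contributes 9 + 3 · 5 = 24
  Term 4 contributes 8 + 4 · 5 = 28
p(5) = ⊕ of these = min[10, 2, 7, 24, 28] = 2.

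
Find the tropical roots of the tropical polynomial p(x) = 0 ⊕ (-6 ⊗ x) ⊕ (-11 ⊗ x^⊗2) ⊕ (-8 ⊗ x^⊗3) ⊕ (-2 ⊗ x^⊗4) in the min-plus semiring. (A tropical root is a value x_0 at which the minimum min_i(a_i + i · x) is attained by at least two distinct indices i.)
Roots: {-6, -3, 5, 6}

Each tropical root is a break point of the lower envelope of the lines y = a_i + i · x (there are 5 lines, with slopes 0, 1, ..., 4). Only the lines that attain the minimum somewhere contribute to roots; other lines are dominated. Here the surviving (envelope) indices are i = 4, i = 3, i = 2, i = 1, i = 0.
Intersections between consecutive envelope lines give the roots: for adjacent envelope indices i < j the intersection is x = (a_i − a_j) / (j − i). Reading off the sorted break points: {-6, -3, 5, 6}.
Verification: at each break x_0, at least two indices attain the minimum of min_i(a_i + i · x_0).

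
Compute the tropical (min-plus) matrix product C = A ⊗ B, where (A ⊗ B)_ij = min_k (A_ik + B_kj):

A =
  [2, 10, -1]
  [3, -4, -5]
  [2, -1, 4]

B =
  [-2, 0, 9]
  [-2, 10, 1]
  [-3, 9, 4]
A ⊗ B =
  [-4, 2, 3]
  [-8, 3, -3]
  [-3, 2, 0]

Apply the min-plus product entry-by-entry:
  C[0][0] = min over k of (A[0][0] + B[0][0] = 2 + -2 = 0, A[0][1] + B[1][0] = 10 + -2 = 8, A[0][2] + B[2][0] = -1 + -3 = -4) = -4 (attained at k = 2)
  C[0][1] = min over k of (A[0][0] + B[0][1] = 2 + 0 = 2, A[0][1] + B[1][1] = 10 + 10 = 20, A[0][2] + B[2][1] = -1 + 9 = 8) = 2 (attained at k = 0)
  C[0][2] = min over k of (A[0][0] + B[0][2] = 2 + 9 = 11, A[0][1] + B[1][2] = 10 + 1 = 11, A[0][2] + B[2][2] = -1 + 4 = 3) = 3 (attained at k = 2)
  C[1][0] = min over k of (A[1][0] + B[0][0] = 3 + -2 = 1, A[1][1] + B[1][0] = -4 + -2 = -6, A[1][2] + B[2][0] = -5 + -3 = -8) = -8 (attained at k = 2)
  C[1][1] = min over k of (A[1][0] + B[0][1] = 3 + 0 = 3, A[1][1] + B[1][1] = -4 + 10 = 6, A[1][2] + B[2][1] = -5 + 9 = 4) = 3 (attained at k = 0)
  C[1][2] = min over k of (A[1][0] + B[0][2] = 3 + 9 = 12, A[1][1] + B[1][2] = -4 + 1 = -3, A[1][2] + B[2][2] = -5 + 4 = -1) = -3 (attained at k = 1)
  C[2][0] = min over k of (A[2][0] + B[0][0] = 2 + -2 = 0, A[2][1] + B[1][0] = -1 + -2 = -3, A[2][2] + B[2][0] = 4 + -3 = 1) = -3 (attained at k = 1)
  C[2][1] = min over k of (A[2][0] + B[0][1] = 2 + 0 = 2, A[2][1] + B[1][1] = -1 + 10 = 9, A[2][2] + B[2][1] = 4 + 9 = 13) = 2 (attained at k = 0)
  C[2][2] = min over k of (A[2][0] + B[0][2] = 2 + 9 = 11, A[2][1] + B[1][2] = -1 + 1 = 0, A[2][2] + B[2][2] = 4 + 4 = 8) = 0 (attained at k = 1)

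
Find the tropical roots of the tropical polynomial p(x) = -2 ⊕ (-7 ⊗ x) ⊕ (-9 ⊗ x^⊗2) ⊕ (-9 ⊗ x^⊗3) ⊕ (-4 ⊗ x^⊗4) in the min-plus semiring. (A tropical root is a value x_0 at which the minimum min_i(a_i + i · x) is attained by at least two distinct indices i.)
Roots: {-5, 0, 2, 5}

Each tropical root is a break point of the lower envelope of the lines y = a_i + i · x (there are 5 lines, with slopes 0, 1, ..., 4). Only the lines that attain the minimum somewhere contribute to roots; other lines are dominated. Here the surviving (envelope) indices are i = 4, i = 3, i = 2, i = 1, i = 0.
Intersections between consecutive envelope lines give the roots: for adjacent envelope indices i < j the intersection is x = (a_i − a_j) / (j − i). Reading off the sorted break points: {-5, 0, 2, 5}.
Verification: at each break x_0, at least two indices attain the minimum of min_i(a_i + i · x_0).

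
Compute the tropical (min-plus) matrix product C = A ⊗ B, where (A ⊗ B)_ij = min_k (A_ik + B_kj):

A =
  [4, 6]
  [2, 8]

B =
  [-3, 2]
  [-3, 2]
A ⊗ B =
  [1, 6]
  [-1, 4]

Apply the min-plus product entry-by-entry:
  C[0][0] = min over k of (A[0][0] + B[0][0] = 4 + -3 = 1, A[0][1] + B[1][0] = 6 + -3 = 3) = 1 (attained at k = 0)
  C[0][1] = min over k of (A[0][0] + B[0][1] = 4 + 2 = 6, A[0][1] + B[1][1] = 6 + 2 = 8) = 6 (attained at k = 0)
  C[1][0] = min over k of (A[1][0] + B[0][0] = 2 + -3 = -1, A[1][1] + B[1][0] = 8 + -3 = 5) = -1 (attained at k = 0)
  C[1][1] = min over k of (A[1][0] + B[0][1] = 2 + 2 = 4, A[1][1] + B[1][1] = 8 + 2 = 10) = 4 (attained at k = 0)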